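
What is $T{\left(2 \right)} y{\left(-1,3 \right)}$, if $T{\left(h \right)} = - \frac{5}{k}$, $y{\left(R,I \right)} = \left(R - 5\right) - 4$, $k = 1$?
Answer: $50$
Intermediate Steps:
$y{\left(R,I \right)} = -9 + R$ ($y{\left(R,I \right)} = \left(-5 + R\right) - 4 = -9 + R$)
$T{\left(h \right)} = -5$ ($T{\left(h \right)} = - \frac{5}{1} = \left(-5\right) 1 = -5$)
$T{\left(2 \right)} y{\left(-1,3 \right)} = - 5 \left(-9 - 1\right) = \left(-5\right) \left(-10\right) = 50$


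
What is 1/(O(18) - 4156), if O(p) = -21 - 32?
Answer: -1/4209 ≈ -0.00023759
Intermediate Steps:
O(p) = -53
1/(O(18) - 4156) = 1/(-53 - 4156) = 1/(-4209) = -1/4209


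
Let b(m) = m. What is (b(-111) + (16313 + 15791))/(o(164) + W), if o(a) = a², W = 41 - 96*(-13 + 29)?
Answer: 31993/25401 ≈ 1.2595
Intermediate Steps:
W = -1495 (W = 41 - 96*16 = 41 - 1536 = -1495)
(b(-111) + (16313 + 15791))/(o(164) + W) = (-111 + (16313 + 15791))/(164² - 1495) = (-111 + 32104)/(26896 - 1495) = 31993/25401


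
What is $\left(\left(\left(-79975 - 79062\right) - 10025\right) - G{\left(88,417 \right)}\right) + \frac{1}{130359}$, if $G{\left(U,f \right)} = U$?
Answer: $- \frac{22050224849}{130359} \approx -1.6915 \cdot 10^{5}$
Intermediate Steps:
$\left(\left(\left(-79975 - 79062\right) - 10025\right) - G{\left(88,417 \right)}\right) + \frac{1}{130359} = \left(\left(\left(-79975 - 79062\right) - 10025\right) - 88\right) + \frac{1}{130359} = \left(\left(-159037 - 10025\right) - 88\right) + \frac{1}{130359} = \left(-169062 - 88\right) + \frac{1}{130359} = -169150 + \frac{1}{130359} = - \frac{22050224849}{130359}$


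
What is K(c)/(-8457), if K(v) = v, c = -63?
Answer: 21/2819 ≈ 0.0074494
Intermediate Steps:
K(c)/(-8457) = -63/(-8457) = -63*(-1/8457) = 21/2819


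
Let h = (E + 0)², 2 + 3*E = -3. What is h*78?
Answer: 650/3 ≈ 216.67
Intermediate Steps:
E = -5/3 (E = -⅔ + (⅓)*(-3) = -⅔ - 1 = -5/3 ≈ -1.6667)
h = 25/9 (h = (-5/3 + 0)² = (-5/3)² = 25/9 ≈ 2.7778)
h*78 = (25/9)*78 = 650/3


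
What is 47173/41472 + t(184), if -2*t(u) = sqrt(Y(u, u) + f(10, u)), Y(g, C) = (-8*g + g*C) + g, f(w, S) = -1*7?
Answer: 47173/41472 - sqrt(32561)/2 ≈ -89.086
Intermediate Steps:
f(w, S) = -7
Y(g, C) = -7*g + C*g (Y(g, C) = (-8*g + C*g) + g = -7*g + C*g)
t(u) = -sqrt(-7 + u*(-7 + u))/2 (t(u) = -sqrt(u*(-7 + u) - 7)/2 = -sqrt(-7 + u*(-7 + u))/2)
47173/41472 + t(184) = 47173/41472 - sqrt(-7 + 184*(-7 + 184))/2 = 47173*(1/41472) - sqrt(-7 + 184*177)/2 = 47173/41472 - sqrt(-7 + 32568)/2 = 47173/41472 - sqrt(32561)/2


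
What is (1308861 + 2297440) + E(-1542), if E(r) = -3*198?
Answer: 3605707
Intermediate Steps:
E(r) = -594
(1308861 + 2297440) + E(-1542) = (1308861 + 2297440) - 594 = 3606301 - 594 = 3605707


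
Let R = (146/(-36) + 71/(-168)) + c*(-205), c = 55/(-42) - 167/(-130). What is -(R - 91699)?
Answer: 600807733/6552 ≈ 91698.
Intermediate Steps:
c = -34/1365 (c = 55*(-1/42) - 167*(-1/130) = -55/42 + 167/130 = -34/1365 ≈ -0.024908)
R = 4115/6552 (R = (146/(-36) + 71/(-168)) - 34/1365*(-205) = (146*(-1/36) + 71*(-1/168)) + 1394/273 = (-73/18 - 71/168) + 1394/273 = -2257/504 + 1394/273 = 4115/6552 ≈ 0.62805)
-(R - 91699) = -(4115/6552 - 91699) = -1*(-600807733/6552) = 600807733/6552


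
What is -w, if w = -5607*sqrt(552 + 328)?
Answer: 22428*sqrt(55) ≈ 1.6633e+5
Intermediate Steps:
w = -22428*sqrt(55) ≈ -1.6633e+5
-w = -(-22428)*sqrt(55) = 22428*sqrt(55)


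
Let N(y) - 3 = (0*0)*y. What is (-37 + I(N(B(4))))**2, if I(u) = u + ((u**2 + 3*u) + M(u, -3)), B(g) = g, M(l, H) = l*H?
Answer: 625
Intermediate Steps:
M(l, H) = H*l
N(y) = 3 (N(y) = 3 + (0*0)*y = 3 + 0*y = 3 + 0 = 3)
I(u) = u + u**2 (I(u) = u + ((u**2 + 3*u) - 3*u) = u + u**2)
(-37 + I(N(B(4))))**2 = (-37 + 3*(1 + 3))**2 = (-37 + 3*4)**2 = (-37 + 12)**2 = (-25)**2 = 625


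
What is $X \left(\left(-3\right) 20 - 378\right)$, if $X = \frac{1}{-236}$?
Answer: $\frac{219}{118} \approx 1.8559$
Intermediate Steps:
$X = - \frac{1}{236} \approx -0.0042373$
$X \left(\left(-3\right) 20 - 378\right) = - \frac{\left(-3\right) 20 - 378}{236} = - \frac{-60 - 378}{236} = \left(- \frac{1}{236}\right) \left(-438\right) = \frac{219}{118}$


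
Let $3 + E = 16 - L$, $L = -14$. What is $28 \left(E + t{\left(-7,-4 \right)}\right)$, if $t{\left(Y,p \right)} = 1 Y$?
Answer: $560$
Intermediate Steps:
$t{\left(Y,p \right)} = Y$
$E = 27$ ($E = -3 + \left(16 - -14\right) = -3 + \left(16 + 14\right) = -3 + 30 = 27$)
$28 \left(E + t{\left(-7,-4 \right)}\right) = 28 \left(27 - 7\right) = 28 \cdot 20 = 560$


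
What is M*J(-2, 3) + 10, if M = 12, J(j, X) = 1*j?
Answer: -14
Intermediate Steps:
J(j, X) = j
M*J(-2, 3) + 10 = 12*(-2) + 10 = -24 + 10 = -14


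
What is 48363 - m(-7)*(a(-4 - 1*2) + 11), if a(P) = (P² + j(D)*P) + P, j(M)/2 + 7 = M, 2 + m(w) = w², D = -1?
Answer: 41924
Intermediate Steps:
m(w) = -2 + w²
j(M) = -14 + 2*M
a(P) = P² - 15*P (a(P) = (P² + (-14 + 2*(-1))*P) + P = (P² + (-14 - 2)*P) + P = (P² - 16*P) + P = P² - 15*P)
48363 - m(-7)*(a(-4 - 1*2) + 11) = 48363 - (-2 + (-7)²)*((-4 - 1*2)*(-15 + (-4 - 1*2)) + 11) = 48363 - (-2 + 49)*((-4 - 2)*(-15 + (-4 - 2)) + 11) = 48363 - 47*(-6*(-15 - 6) + 11) = 48363 - 47*(-6*(-21) + 11) = 48363 - 47*(126 + 11) = 48363 - 47*137 = 48363 - 1*6439 = 48363 - 6439 = 41924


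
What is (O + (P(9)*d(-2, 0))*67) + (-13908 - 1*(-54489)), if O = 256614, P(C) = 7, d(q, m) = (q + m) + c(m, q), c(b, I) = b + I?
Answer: 295319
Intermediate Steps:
c(b, I) = I + b
d(q, m) = 2*m + 2*q (d(q, m) = (q + m) + (q + m) = (m + q) + (m + q) = 2*m + 2*q)
(O + (P(9)*d(-2, 0))*67) + (-13908 - 1*(-54489)) = (256614 + (7*(2*0 + 2*(-2)))*67) + (-13908 - 1*(-54489)) = (256614 + (7*(0 - 4))*67) + (-13908 + 54489) = (256614 + (7*(-4))*67) + 40581 = (256614 - 28*67) + 40581 = (256614 - 1876) + 40581 = 254738 + 40581 = 295319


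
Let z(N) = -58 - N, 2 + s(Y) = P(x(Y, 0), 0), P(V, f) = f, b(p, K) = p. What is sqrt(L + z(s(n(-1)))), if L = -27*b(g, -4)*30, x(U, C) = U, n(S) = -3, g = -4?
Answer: 4*sqrt(199) ≈ 56.427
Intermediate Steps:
s(Y) = -2 (s(Y) = -2 + 0 = -2)
L = 3240 (L = -27*(-4)*30 = 108*30 = 3240)
sqrt(L + z(s(n(-1)))) = sqrt(3240 + (-58 - 1*(-2))) = sqrt(3240 + (-58 + 2)) = sqrt(3240 - 56) = sqrt(3184) = 4*sqrt(199)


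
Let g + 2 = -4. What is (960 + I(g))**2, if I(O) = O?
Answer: 910116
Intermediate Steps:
g = -6 (g = -2 - 4 = -6)
(960 + I(g))**2 = (960 - 6)**2 = 954**2 = 910116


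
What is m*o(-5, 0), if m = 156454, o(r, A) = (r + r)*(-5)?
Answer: 7822700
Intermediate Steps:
o(r, A) = -10*r (o(r, A) = (2*r)*(-5) = -10*r)
m*o(-5, 0) = 156454*(-10*(-5)) = 156454*50 = 7822700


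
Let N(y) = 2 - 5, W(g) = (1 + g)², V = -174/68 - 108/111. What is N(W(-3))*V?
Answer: 13329/1258 ≈ 10.595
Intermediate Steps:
V = -4443/1258 (V = -174*1/68 - 108*1/111 = -87/34 - 36/37 = -4443/1258 ≈ -3.5318)
N(y) = -3
N(W(-3))*V = -3*(-4443/1258) = 13329/1258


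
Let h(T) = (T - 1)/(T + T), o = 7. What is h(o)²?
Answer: 9/49 ≈ 0.18367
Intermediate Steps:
h(T) = (-1 + T)/(2*T) (h(T) = (-1 + T)/((2*T)) = (-1 + T)*(1/(2*T)) = (-1 + T)/(2*T))
h(o)² = ((½)*(-1 + 7)/7)² = ((½)*(⅐)*6)² = (3/7)² = 9/49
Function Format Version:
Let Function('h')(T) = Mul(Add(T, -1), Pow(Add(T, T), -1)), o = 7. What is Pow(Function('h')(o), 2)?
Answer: Rational(9, 49) ≈ 0.18367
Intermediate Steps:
Function('h')(T) = Mul(Rational(1, 2), Pow(T, -1), Add(-1, T)) (Function('h')(T) = Mul(Add(-1, T), Pow(Mul(2, T), -1)) = Mul(Add(-1, T), Mul(Rational(1, 2), Pow(T, -1))) = Mul(Rational(1, 2), Pow(T, -1), Add(-1, T)))
Pow(Function('h')(o), 2) = Pow(Mul(Rational(1, 2), Pow(7, -1), Add(-1, 7)), 2) = Pow(Mul(Rational(1, 2), Rational(1, 7), 6), 2) = Pow(Rational(3, 7), 2) = Rational(9, 49)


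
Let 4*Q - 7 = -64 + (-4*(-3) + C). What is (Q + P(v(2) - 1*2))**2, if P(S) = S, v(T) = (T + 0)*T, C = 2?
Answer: 1225/16 ≈ 76.563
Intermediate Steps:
v(T) = T**2 (v(T) = T*T = T**2)
Q = -43/4 (Q = 7/4 + (-64 + (-4*(-3) + 2))/4 = 7/4 + (-64 + (12 + 2))/4 = 7/4 + (-64 + 14)/4 = 7/4 + (1/4)*(-50) = 7/4 - 25/2 = -43/4 ≈ -10.750)
(Q + P(v(2) - 1*2))**2 = (-43/4 + (2**2 - 1*2))**2 = (-43/4 + (4 - 2))**2 = (-43/4 + 2)**2 = (-35/4)**2 = 1225/16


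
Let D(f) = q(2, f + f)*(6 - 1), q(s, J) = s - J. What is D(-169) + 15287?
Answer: 16987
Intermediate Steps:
D(f) = 10 - 10*f (D(f) = (2 - (f + f))*(6 - 1) = (2 - 2*f)*5 = 10 - 10*f)
D(-169) + 15287 = (10 - 10*(-169)) + 15287 = (10 + 1690) + 15287 = 1700 + 15287 = 16987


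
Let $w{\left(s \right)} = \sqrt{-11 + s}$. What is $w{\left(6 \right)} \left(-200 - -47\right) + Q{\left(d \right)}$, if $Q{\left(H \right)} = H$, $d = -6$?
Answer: $-6 - 153 i \sqrt{5} \approx -6.0 - 342.12 i$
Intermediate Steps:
$w{\left(6 \right)} \left(-200 - -47\right) + Q{\left(d \right)} = \sqrt{-11 + 6} \left(-200 - -47\right) - 6 = \sqrt{-5} \left(-200 + 47\right) - 6 = i \sqrt{5} \left(-153\right) - 6 = - 153 i \sqrt{5} - 6 = -6 - 153 i \sqrt{5}$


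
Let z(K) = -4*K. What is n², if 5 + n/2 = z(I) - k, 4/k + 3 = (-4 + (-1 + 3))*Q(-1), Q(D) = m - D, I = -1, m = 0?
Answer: 4/25 ≈ 0.16000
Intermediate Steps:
Q(D) = -D (Q(D) = 0 - D = -D)
k = -⅘ (k = 4/(-3 + (-4 + (-1 + 3))*(-1*(-1))) = 4/(-3 + (-4 + 2)*1) = 4/(-3 - 2*1) = 4/(-3 - 2) = 4/(-5) = 4*(-⅕) = -⅘ ≈ -0.80000)
n = -⅖ (n = -10 + 2*(-4*(-1) - 1*(-⅘)) = -10 + 2*(4 + ⅘) = -10 + 2*(24/5) = -10 + 48/5 = -⅖ ≈ -0.40000)
n² = (-⅖)² = 4/25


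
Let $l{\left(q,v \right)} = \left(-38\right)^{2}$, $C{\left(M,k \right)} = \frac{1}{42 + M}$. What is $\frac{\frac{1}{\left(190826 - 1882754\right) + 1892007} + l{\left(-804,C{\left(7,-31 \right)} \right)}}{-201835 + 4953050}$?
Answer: $\frac{288914077}{950618345985} \approx 0.00030392$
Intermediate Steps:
$l{\left(q,v \right)} = 1444$
$\frac{\frac{1}{\left(190826 - 1882754\right) + 1892007} + l{\left(-804,C{\left(7,-31 \right)} \right)}}{-201835 + 4953050} = \frac{\frac{1}{\left(190826 - 1882754\right) + 1892007} + 1444}{-201835 + 4953050} = \frac{\frac{1}{-1691928 + 1892007} + 1444}{4751215} = \left(\frac{1}{200079} + 1444\right) \frac{1}{4751215} = \frac{288914077}{200079} \cdot \frac{1}{4751215} = \frac{288914077}{950618345985}$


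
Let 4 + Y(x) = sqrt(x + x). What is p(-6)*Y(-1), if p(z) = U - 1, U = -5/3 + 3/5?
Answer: 124/15 - 31*I*sqrt(2)/15 ≈ 8.2667 - 2.9227*I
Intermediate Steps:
U = -16/15 (U = -5*1/3 + 3*(1/5) = -5/3 + 3/5 = -16/15 ≈ -1.0667)
Y(x) = -4 + sqrt(2)*sqrt(x) (Y(x) = -4 + sqrt(x + x) = -4 + sqrt(2*x) = -4 + sqrt(2)*sqrt(x))
p(z) = -31/15 (p(z) = -16/15 - 1 = -31/15)
p(-6)*Y(-1) = -31*(-4 + sqrt(2)*sqrt(-1))/15 = -31*(-4 + sqrt(2)*I)/15 = -31*(-4 + I*sqrt(2))/15 = 124/15 - 31*I*sqrt(2)/15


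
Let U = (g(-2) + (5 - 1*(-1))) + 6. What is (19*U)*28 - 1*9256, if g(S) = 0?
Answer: -2872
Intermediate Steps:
U = 12 (U = (0 + (5 - 1*(-1))) + 6 = (0 + (5 + 1)) + 6 = (0 + 6) + 6 = 6 + 6 = 12)
(19*U)*28 - 1*9256 = (19*12)*28 - 1*9256 = 228*28 - 9256 = 6384 - 9256 = -2872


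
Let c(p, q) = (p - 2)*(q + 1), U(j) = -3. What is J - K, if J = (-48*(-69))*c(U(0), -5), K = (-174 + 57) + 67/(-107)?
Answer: 7100266/107 ≈ 66358.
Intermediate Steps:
c(p, q) = (1 + q)*(-2 + p) (c(p, q) = (-2 + p)*(1 + q) = (1 + q)*(-2 + p))
K = -12586/107 (K = -117 - 1/107*67 = -117 - 67/107 = -12586/107 ≈ -117.63)
J = 66240 (J = (-48*(-69))*(-2 - 3 - 2*(-5) - 3*(-5)) = 3312*(-2 - 3 + 10 + 15) = 3312*20 = 66240)
J - K = 66240 - 1*(-12586/107) = 66240 + 12586/107 = 7100266/107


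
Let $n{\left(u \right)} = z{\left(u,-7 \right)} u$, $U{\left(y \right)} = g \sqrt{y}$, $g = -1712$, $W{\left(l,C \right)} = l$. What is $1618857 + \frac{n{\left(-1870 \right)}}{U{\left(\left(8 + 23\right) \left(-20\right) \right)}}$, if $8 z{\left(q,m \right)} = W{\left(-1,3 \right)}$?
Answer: $1618857 + \frac{187 i \sqrt{155}}{424576} \approx 1.6189 \cdot 10^{6} + 0.0054834 i$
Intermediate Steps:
$z{\left(q,m \right)} = - \frac{1}{8}$ ($z{\left(q,m \right)} = \frac{1}{8} \left(-1\right) = - \frac{1}{8}$)
$U{\left(y \right)} = - 1712 \sqrt{y}$
$n{\left(u \right)} = - \frac{u}{8}$
$1618857 + \frac{n{\left(-1870 \right)}}{U{\left(\left(8 + 23\right) \left(-20\right) \right)}} = 1618857 + \frac{\left(- \frac{1}{8}\right) \left(-1870\right)}{\left(-1712\right) \sqrt{\left(8 + 23\right) \left(-20\right)}} = 1618857 + \frac{935}{4 \left(- 1712 \sqrt{31 \left(-20\right)}\right)} = 1618857 + \frac{935}{4 \left(- 1712 \sqrt{-620}\right)} = 1618857 + \frac{935}{4 \left(- 1712 \cdot 2 i \sqrt{155}\right)} = 1618857 + \frac{935}{4 \left(- 3424 i \sqrt{155}\right)} = 1618857 + \frac{935 \frac{i \sqrt{155}}{530720}}{4} = 1618857 + \frac{187 i \sqrt{155}}{424576}$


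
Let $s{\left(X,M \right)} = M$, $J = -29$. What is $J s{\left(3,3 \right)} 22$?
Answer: $-1914$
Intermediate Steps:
$J s{\left(3,3 \right)} 22 = \left(-29\right) 3 \cdot 22 = \left(-87\right) 22 = -1914$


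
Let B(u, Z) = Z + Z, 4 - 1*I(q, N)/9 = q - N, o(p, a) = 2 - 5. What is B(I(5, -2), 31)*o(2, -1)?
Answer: -186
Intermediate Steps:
o(p, a) = -3
I(q, N) = 36 - 9*q + 9*N (I(q, N) = 36 - 9*(q - N) = 36 + (-9*q + 9*N) = 36 - 9*q + 9*N)
B(u, Z) = 2*Z
B(I(5, -2), 31)*o(2, -1) = (2*31)*(-3) = 62*(-3) = -186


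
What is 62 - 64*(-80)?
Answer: 5182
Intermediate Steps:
62 - 64*(-80) = 62 + 5120 = 5182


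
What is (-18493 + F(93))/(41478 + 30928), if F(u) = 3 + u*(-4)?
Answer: -9431/36203 ≈ -0.26050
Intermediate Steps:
F(u) = 3 - 4*u
(-18493 + F(93))/(41478 + 30928) = (-18493 + (3 - 4*93))/(41478 + 30928) = (-18493 + (3 - 372))/72406 = (-18493 - 369)*(1/72406) = -18862*1/72406 = -9431/36203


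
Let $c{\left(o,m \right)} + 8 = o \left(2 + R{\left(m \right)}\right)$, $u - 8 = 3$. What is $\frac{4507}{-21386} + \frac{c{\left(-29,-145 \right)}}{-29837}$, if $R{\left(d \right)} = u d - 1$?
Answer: $- \frac{1122893507}{638094082} \approx -1.7598$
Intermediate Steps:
$u = 11$ ($u = 8 + 3 = 11$)
$R{\left(d \right)} = -1 + 11 d$ ($R{\left(d \right)} = 11 d - 1 = -1 + 11 d$)
$c{\left(o,m \right)} = -8 + o \left(1 + 11 m\right)$ ($c{\left(o,m \right)} = -8 + o \left(2 + \left(-1 + 11 m\right)\right) = -8 + o \left(1 + 11 m\right)$)
$\frac{4507}{-21386} + \frac{c{\left(-29,-145 \right)}}{-29837} = \frac{4507}{-21386} + \frac{-8 - 29 + 11 \left(-145\right) \left(-29\right)}{-29837} = 4507 \left(- \frac{1}{21386}\right) + \left(-8 - 29 + 46255\right) \left(- \frac{1}{29837}\right) = - \frac{4507}{21386} + 46218 \left(- \frac{1}{29837}\right) = - \frac{4507}{21386} - \frac{46218}{29837} = - \frac{1122893507}{638094082}$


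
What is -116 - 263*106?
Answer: -27994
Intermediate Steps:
-116 - 263*106 = -116 - 27878 = -27994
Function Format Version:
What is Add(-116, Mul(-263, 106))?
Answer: -27994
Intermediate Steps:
Add(-116, Mul(-263, 106)) = Add(-116, -27878) = -27994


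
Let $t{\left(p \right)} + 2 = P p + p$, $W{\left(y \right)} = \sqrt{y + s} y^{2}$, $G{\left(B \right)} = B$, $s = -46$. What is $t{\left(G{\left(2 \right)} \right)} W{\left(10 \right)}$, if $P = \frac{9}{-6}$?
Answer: $- 1800 i \approx - 1800.0 i$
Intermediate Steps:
$P = - \frac{3}{2}$ ($P = 9 \left(- \frac{1}{6}\right) = - \frac{3}{2} \approx -1.5$)
$W{\left(y \right)} = y^{2} \sqrt{-46 + y}$ ($W{\left(y \right)} = \sqrt{y - 46} y^{2} = \sqrt{-46 + y} y^{2} = y^{2} \sqrt{-46 + y}$)
$t{\left(p \right)} = -2 - \frac{p}{2}$ ($t{\left(p \right)} = -2 + \left(- \frac{3 p}{2} + p\right) = -2 - \frac{p}{2}$)
$t{\left(G{\left(2 \right)} \right)} W{\left(10 \right)} = \left(-2 - 1\right) 10^{2} \sqrt{-46 + 10} = \left(-2 - 1\right) 100 \sqrt{-36} = - 3 \cdot 100 \cdot 6 i = - 3 \cdot 600 i = - 1800 i$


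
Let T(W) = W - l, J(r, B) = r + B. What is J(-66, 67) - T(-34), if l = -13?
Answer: 22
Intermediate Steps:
J(r, B) = B + r
T(W) = 13 + W (T(W) = W - 1*(-13) = W + 13 = 13 + W)
J(-66, 67) - T(-34) = (67 - 66) - (13 - 34) = 1 - 1*(-21) = 1 + 21 = 22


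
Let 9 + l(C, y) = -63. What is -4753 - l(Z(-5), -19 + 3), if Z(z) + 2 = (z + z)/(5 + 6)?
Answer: -4681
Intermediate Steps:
Z(z) = -2 + 2*z/11 (Z(z) = -2 + (z + z)/(5 + 6) = -2 + (2*z)/11 = -2 + (2*z)*(1/11) = -2 + 2*z/11)
l(C, y) = -72 (l(C, y) = -9 - 63 = -72)
-4753 - l(Z(-5), -19 + 3) = -4753 - 1*(-72) = -4753 + 72 = -4681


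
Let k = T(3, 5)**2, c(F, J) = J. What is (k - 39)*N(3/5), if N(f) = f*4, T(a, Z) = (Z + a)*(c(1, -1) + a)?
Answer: 2604/5 ≈ 520.80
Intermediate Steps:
T(a, Z) = (-1 + a)*(Z + a) (T(a, Z) = (Z + a)*(-1 + a) = (-1 + a)*(Z + a))
k = 256 (k = (3**2 - 1*5 - 1*3 + 5*3)**2 = (9 - 5 - 3 + 15)**2 = 16**2 = 256)
N(f) = 4*f
(k - 39)*N(3/5) = (256 - 39)*(4*(3/5)) = 217*(4*(3*(1/5))) = 217*(4*(3/5)) = 217*(12/5) = 2604/5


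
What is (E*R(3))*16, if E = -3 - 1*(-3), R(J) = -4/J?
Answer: 0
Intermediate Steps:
E = 0 (E = -3 + 3 = 0)
(E*R(3))*16 = (0*(-4/3))*16 = 0*16 = 0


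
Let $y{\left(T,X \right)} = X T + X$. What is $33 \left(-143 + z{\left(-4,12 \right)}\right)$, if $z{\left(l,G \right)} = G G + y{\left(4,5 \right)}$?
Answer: $858$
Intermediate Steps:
$y{\left(T,X \right)} = X + T X$ ($y{\left(T,X \right)} = T X + X = X + T X$)
$z{\left(l,G \right)} = 25 + G^{2}$ ($z{\left(l,G \right)} = G G + 5 \left(1 + 4\right) = G^{2} + 5 \cdot 5 = G^{2} + 25 = 25 + G^{2}$)
$33 \left(-143 + z{\left(-4,12 \right)}\right) = 33 \left(-143 + \left(25 + 12^{2}\right)\right) = 33 \left(-143 + \left(25 + 144\right)\right) = 33 \left(-143 + 169\right) = 33 \cdot 26 = 858$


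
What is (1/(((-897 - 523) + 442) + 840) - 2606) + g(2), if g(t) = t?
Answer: -359353/138 ≈ -2604.0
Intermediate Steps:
(1/(((-897 - 523) + 442) + 840) - 2606) + g(2) = (1/(((-897 - 523) + 442) + 840) - 2606) + 2 = (1/((-1420 + 442) + 840) - 2606) + 2 = (1/(-978 + 840) - 2606) + 2 = (1/(-138) - 2606) + 2 = (-1/138 - 2606) + 2 = -359629/138 + 2 = -359353/138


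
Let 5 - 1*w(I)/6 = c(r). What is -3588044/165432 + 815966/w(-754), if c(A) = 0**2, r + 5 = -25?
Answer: 1873322861/68930 ≈ 27177.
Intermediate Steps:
r = -30 (r = -5 - 25 = -30)
c(A) = 0
w(I) = 30 (w(I) = 30 - 6*0 = 30 + 0 = 30)
-3588044/165432 + 815966/w(-754) = -3588044/165432 + 815966/30 = -3588044*1/165432 + 815966*(1/30) = -897011/41358 + 407983/15 = 1873322861/68930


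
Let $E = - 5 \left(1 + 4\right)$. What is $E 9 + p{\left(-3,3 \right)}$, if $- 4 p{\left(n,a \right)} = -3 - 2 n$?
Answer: $- \frac{903}{4} \approx -225.75$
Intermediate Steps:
$E = -25$ ($E = \left(-5\right) 5 = -25$)
$p{\left(n,a \right)} = \frac{3}{4} + \frac{n}{2}$ ($p{\left(n,a \right)} = - \frac{-3 - 2 n}{4} = \frac{3}{4} + \frac{n}{2}$)
$E 9 + p{\left(-3,3 \right)} = \left(-25\right) 9 + \left(\frac{3}{4} + \frac{1}{2} \left(-3\right)\right) = -225 + \left(\frac{3}{4} - \frac{3}{2}\right) = -225 - \frac{3}{4} = - \frac{903}{4}$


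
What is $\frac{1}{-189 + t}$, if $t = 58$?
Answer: $- \frac{1}{131} \approx -0.0076336$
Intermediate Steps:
$\frac{1}{-189 + t} = \frac{1}{-189 + 58} = \frac{1}{-131} = - \frac{1}{131}$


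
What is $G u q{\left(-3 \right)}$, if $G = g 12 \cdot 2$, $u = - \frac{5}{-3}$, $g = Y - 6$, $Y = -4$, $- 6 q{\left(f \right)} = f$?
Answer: $-200$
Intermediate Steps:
$q{\left(f \right)} = - \frac{f}{6}$
$g = -10$ ($g = -4 - 6 = -10$)
$u = \frac{5}{3}$ ($u = \left(-5\right) \left(- \frac{1}{3}\right) = \frac{5}{3} \approx 1.6667$)
$G = -240$ ($G = \left(-10\right) 12 \cdot 2 = \left(-120\right) 2 = -240$)
$G u q{\left(-3 \right)} = - 240 \frac{5 \left(\left(- \frac{1}{6}\right) \left(-3\right)\right)}{3} = - 240 \cdot \frac{5}{3} \cdot \frac{1}{2} = \left(-240\right) \frac{5}{6} = -200$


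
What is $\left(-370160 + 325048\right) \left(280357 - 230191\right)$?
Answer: $-2263088592$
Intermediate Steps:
$\left(-370160 + 325048\right) \left(280357 - 230191\right) = - 45112 \left(280357 - 230191\right) = \left(-45112\right) 50166 = -2263088592$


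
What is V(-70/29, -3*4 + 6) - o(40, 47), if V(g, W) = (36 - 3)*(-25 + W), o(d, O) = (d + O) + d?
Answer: -1150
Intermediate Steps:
o(d, O) = O + 2*d (o(d, O) = (O + d) + d = O + 2*d)
V(g, W) = -825 + 33*W (V(g, W) = 33*(-25 + W) = -825 + 33*W)
V(-70/29, -3*4 + 6) - o(40, 47) = (-825 + 33*(-3*4 + 6)) - (47 + 2*40) = (-825 + 33*(-12 + 6)) - (47 + 80) = (-825 + 33*(-6)) - 1*127 = (-825 - 198) - 127 = -1023 - 127 = -1150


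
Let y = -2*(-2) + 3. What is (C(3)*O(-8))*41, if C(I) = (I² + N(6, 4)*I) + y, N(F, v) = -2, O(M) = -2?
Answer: -820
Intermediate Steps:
y = 7 (y = 4 + 3 = 7)
C(I) = 7 + I² - 2*I (C(I) = (I² - 2*I) + 7 = 7 + I² - 2*I)
(C(3)*O(-8))*41 = ((7 + 3² - 2*3)*(-2))*41 = ((7 + 9 - 6)*(-2))*41 = (10*(-2))*41 = -20*41 = -820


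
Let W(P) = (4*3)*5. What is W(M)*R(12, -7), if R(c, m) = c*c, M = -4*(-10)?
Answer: 8640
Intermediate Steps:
M = 40
R(c, m) = c²
W(P) = 60 (W(P) = 12*5 = 60)
W(M)*R(12, -7) = 60*12² = 60*144 = 8640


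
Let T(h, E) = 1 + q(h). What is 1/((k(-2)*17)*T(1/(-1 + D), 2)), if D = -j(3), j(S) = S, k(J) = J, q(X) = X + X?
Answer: -1/17 ≈ -0.058824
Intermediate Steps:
q(X) = 2*X
D = -3 (D = -1*3 = -3)
T(h, E) = 1 + 2*h
1/((k(-2)*17)*T(1/(-1 + D), 2)) = 1/((-2*17)*(1 + 2/(-1 - 3))) = 1/(-34*(1 + 2/(-4))) = 1/(-34*(1 + 2*(-¼))) = 1/(-34*(1 - ½)) = 1/(-34*½) = 1/(-17) = -1/17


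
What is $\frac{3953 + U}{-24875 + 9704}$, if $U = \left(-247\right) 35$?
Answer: $\frac{1564}{5057} \approx 0.30927$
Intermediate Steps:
$U = -8645$
$\frac{3953 + U}{-24875 + 9704} = \frac{3953 - 8645}{-24875 + 9704} = - \frac{4692}{-15171} = \left(-4692\right) \left(- \frac{1}{15171}\right) = \frac{1564}{5057}$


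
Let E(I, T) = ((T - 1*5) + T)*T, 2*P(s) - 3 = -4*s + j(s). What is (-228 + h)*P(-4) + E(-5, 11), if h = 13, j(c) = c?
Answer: -2851/2 ≈ -1425.5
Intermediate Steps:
P(s) = 3/2 - 3*s/2 (P(s) = 3/2 + (-4*s + s)/2 = 3/2 + (-3*s)/2 = 3/2 - 3*s/2)
E(I, T) = T*(-5 + 2*T) (E(I, T) = ((T - 5) + T)*T = ((-5 + T) + T)*T = (-5 + 2*T)*T = T*(-5 + 2*T))
(-228 + h)*P(-4) + E(-5, 11) = (-228 + 13)*(3/2 - 3/2*(-4)) + 11*(-5 + 2*11) = -215*(3/2 + 6) + 11*(-5 + 22) = -215*15/2 + 11*17 = -3225/2 + 187 = -2851/2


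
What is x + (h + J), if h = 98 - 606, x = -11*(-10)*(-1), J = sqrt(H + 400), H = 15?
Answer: -618 + sqrt(415) ≈ -597.63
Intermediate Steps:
J = sqrt(415) (J = sqrt(15 + 400) = sqrt(415) ≈ 20.372)
x = -110 (x = 110*(-1) = -110)
h = -508
x + (h + J) = -110 + (-508 + sqrt(415)) = -618 + sqrt(415)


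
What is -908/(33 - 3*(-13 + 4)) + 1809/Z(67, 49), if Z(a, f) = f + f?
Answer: 4889/1470 ≈ 3.3259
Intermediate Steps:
Z(a, f) = 2*f
-908/(33 - 3*(-13 + 4)) + 1809/Z(67, 49) = -908/(33 - 3*(-13 + 4)) + 1809/((2*49)) = -908/(33 - 3*(-9)) + 1809/98 = -908/(33 + 27) + 1809*(1/98) = -908/60 + 1809/98 = -908*1/60 + 1809/98 = -227/15 + 1809/98 = 4889/1470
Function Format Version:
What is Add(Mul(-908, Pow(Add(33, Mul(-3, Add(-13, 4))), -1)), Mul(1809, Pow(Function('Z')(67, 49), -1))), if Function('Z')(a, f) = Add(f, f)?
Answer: Rational(4889, 1470) ≈ 3.3259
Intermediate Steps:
Function('Z')(a, f) = Mul(2, f)
Add(Mul(-908, Pow(Add(33, Mul(-3, Add(-13, 4))), -1)), Mul(1809, Pow(Function('Z')(67, 49), -1))) = Add(Mul(-908, Pow(Add(33, Mul(-3, Add(-13, 4))), -1)), Mul(1809, Pow(Mul(2, 49), -1))) = Add(Mul(-908, Pow(Add(33, Mul(-3, -9)), -1)), Mul(1809, Pow(98, -1))) = Add(Mul(-908, Pow(Add(33, 27), -1)), Mul(1809, Rational(1, 98))) = Add(Mul(-908, Pow(60, -1)), Rational(1809, 98)) = Add(Mul(-908, Rational(1, 60)), Rational(1809, 98)) = Add(Rational(-227, 15), Rational(1809, 98)) = Rational(4889, 1470)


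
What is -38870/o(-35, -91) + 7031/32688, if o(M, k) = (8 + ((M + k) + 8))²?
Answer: -59275373/19776240 ≈ -2.9973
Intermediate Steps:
o(M, k) = (16 + M + k)² (o(M, k) = (8 + (8 + M + k))² = (16 + M + k)²)
-38870/o(-35, -91) + 7031/32688 = -38870/(16 - 35 - 91)² + 7031/32688 = -38870/((-110)²) + 7031*(1/32688) = -38870/12100 + 7031/32688 = -38870*1/12100 + 7031/32688 = -3887/1210 + 7031/32688 = -59275373/19776240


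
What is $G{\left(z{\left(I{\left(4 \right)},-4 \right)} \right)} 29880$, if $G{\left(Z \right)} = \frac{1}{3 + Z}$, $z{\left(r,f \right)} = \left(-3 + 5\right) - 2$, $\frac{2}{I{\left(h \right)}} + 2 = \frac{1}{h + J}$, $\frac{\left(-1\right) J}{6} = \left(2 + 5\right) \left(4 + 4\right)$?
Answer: $9960$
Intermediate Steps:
$J = -336$ ($J = - 6 \left(2 + 5\right) \left(4 + 4\right) = - 6 \cdot 7 \cdot 8 = \left(-6\right) 56 = -336$)
$I{\left(h \right)} = \frac{2}{-2 + \frac{1}{-336 + h}}$ ($I{\left(h \right)} = \frac{2}{-2 + \frac{1}{h - 336}} = \frac{2}{-2 + \frac{1}{-336 + h}}$)
$z{\left(r,f \right)} = 0$ ($z{\left(r,f \right)} = 2 - 2 = 0$)
$G{\left(z{\left(I{\left(4 \right)},-4 \right)} \right)} 29880 = \frac{1}{3 + 0} \cdot 29880 = \frac{1}{3} \cdot 29880 = 9960$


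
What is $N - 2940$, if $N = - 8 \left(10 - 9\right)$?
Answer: $-2948$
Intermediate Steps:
$N = -8$ ($N = \left(-8\right) 1 = -8$)
$N - 2940 = -8 - 2940 = -2948$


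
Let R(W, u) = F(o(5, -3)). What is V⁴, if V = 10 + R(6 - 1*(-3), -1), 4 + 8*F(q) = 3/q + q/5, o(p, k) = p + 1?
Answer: 364488705441/40960000 ≈ 8898.7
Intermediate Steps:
o(p, k) = 1 + p
F(q) = -½ + q/40 + 3/(8*q) (F(q) = -½ + (3/q + q/5)/8 = -½ + (q/40 + 3/(8*q)) = -½ + q/40 + 3/(8*q))
R(W, u) = -23/80 (R(W, u) = (15 + (1 + 5)*(-20 + (1 + 5)))/(40*(1 + 5)) = (1/40)*(15 + 6*(-20 + 6))/6 = (1/40)*(⅙)*(15 + 6*(-14)) = (1/40)*(⅙)*(15 - 84) = (1/40)*(⅙)*(-69) = -23/80)
V = 777/80 (V = 10 - 23/80 = 777/80 ≈ 9.7125)
V⁴ = (777/80)⁴ = 364488705441/40960000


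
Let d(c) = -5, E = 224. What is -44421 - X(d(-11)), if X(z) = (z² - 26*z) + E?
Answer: -44800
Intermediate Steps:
X(z) = 224 + z² - 26*z (X(z) = (z² - 26*z) + 224 = 224 + z² - 26*z)
-44421 - X(d(-11)) = -44421 - (224 + (-5)² - 26*(-5)) = -44421 - (224 + 25 + 130) = -44421 - 1*379 = -44421 - 379 = -44800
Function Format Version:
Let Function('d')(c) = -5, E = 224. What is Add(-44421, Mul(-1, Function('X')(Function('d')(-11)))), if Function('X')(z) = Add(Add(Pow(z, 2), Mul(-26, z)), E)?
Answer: -44800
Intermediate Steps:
Function('X')(z) = Add(224, Pow(z, 2), Mul(-26, z)) (Function('X')(z) = Add(Add(Pow(z, 2), Mul(-26, z)), 224) = Add(224, Pow(z, 2), Mul(-26, z)))
Add(-44421, Mul(-1, Function('X')(Function('d')(-11)))) = Add(-44421, Mul(-1, Add(224, Pow(-5, 2), Mul(-26, -5)))) = Add(-44421, Mul(-1, Add(224, 25, 130))) = Add(-44421, Mul(-1, 379)) = Add(-44421, -379) = -44800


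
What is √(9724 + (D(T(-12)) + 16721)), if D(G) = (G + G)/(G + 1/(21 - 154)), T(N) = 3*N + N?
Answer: 3*√119799692645/6385 ≈ 162.63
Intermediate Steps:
T(N) = 4*N
D(G) = 2*G/(-1/133 + G) (D(G) = (2*G)/(G + 1/(-133)) = (2*G)/(G - 1/133) = (2*G)/(-1/133 + G) = 2*G/(-1/133 + G))
√(9724 + (D(T(-12)) + 16721)) = √(9724 + (266*(4*(-12))/(-1 + 133*(4*(-12))) + 16721)) = √(9724 + (266*(-48)/(-1 + 133*(-48)) + 16721)) = √(9724 + (266*(-48)/(-1 - 6384) + 16721)) = √(9724 + (266*(-48)/(-6385) + 16721)) = √(9724 + (266*(-48)*(-1/6385) + 16721)) = √(9724 + (12768/6385 + 16721)) = √(9724 + 106776353/6385) = √(168864093/6385) = 3*√119799692645/6385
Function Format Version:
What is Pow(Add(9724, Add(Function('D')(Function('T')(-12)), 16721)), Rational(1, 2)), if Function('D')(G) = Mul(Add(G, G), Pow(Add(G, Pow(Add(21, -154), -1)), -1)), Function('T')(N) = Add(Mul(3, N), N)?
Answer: Mul(Rational(3, 6385), Pow(119799692645, Rational(1, 2))) ≈ 162.63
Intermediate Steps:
Function('T')(N) = Mul(4, N)
Function('D')(G) = Mul(2, G, Pow(Add(Rational(-1, 133), G), -1)) (Function('D')(G) = Mul(Mul(2, G), Pow(Add(G, Pow(-133, -1)), -1)) = Mul(Mul(2, G), Pow(Add(G, Rational(-1, 133)), -1)) = Mul(Mul(2, G), Pow(Add(Rational(-1, 133), G), -1)) = Mul(2, G, Pow(Add(Rational(-1, 133), G), -1)))
Pow(Add(9724, Add(Function('D')(Function('T')(-12)), 16721)), Rational(1, 2)) = Pow(Add(9724, Add(Mul(266, Mul(4, -12), Pow(Add(-1, Mul(133, Mul(4, -12))), -1)), 16721)), Rational(1, 2)) = Pow(Add(9724, Add(Mul(266, -48, Pow(Add(-1, Mul(133, -48)), -1)), 16721)), Rational(1, 2)) = Pow(Add(9724, Add(Mul(266, -48, Pow(Add(-1, -6384), -1)), 16721)), Rational(1, 2)) = Pow(Add(9724, Add(Mul(266, -48, Pow(-6385, -1)), 16721)), Rational(1, 2)) = Pow(Add(9724, Add(Mul(266, -48, Rational(-1, 6385)), 16721)), Rational(1, 2)) = Pow(Add(9724, Add(Rational(12768, 6385), 16721)), Rational(1, 2)) = Pow(Add(9724, Rational(106776353, 6385)), Rational(1, 2)) = Pow(Rational(168864093, 6385), Rational(1, 2)) = Mul(Rational(3, 6385), Pow(119799692645, Rational(1, 2)))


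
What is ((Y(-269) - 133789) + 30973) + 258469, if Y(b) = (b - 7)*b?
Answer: 229897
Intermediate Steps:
Y(b) = b*(-7 + b) (Y(b) = (-7 + b)*b = b*(-7 + b))
((Y(-269) - 133789) + 30973) + 258469 = ((-269*(-7 - 269) - 133789) + 30973) + 258469 = ((-269*(-276) - 133789) + 30973) + 258469 = ((74244 - 133789) + 30973) + 258469 = (-59545 + 30973) + 258469 = -28572 + 258469 = 229897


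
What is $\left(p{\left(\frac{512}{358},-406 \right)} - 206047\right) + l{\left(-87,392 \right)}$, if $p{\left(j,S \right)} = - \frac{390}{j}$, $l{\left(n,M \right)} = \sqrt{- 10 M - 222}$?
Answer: $- \frac{26408921}{128} + i \sqrt{4142} \approx -2.0632 \cdot 10^{5} + 64.358 i$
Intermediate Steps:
$l{\left(n,M \right)} = \sqrt{-222 - 10 M}$
$\left(p{\left(\frac{512}{358},-406 \right)} - 206047\right) + l{\left(-87,392 \right)} = \left(- \frac{390}{512 \cdot \frac{1}{358}} - 206047\right) + \sqrt{-222 - 3920} = \left(- \frac{390}{\frac{256}{179}} - 206047\right) + \sqrt{-4142} = \left(\left(-390\right) \frac{179}{256} - 206047\right) + i \sqrt{4142} = \left(- \frac{34905}{128} - 206047\right) + i \sqrt{4142} = - \frac{26408921}{128} + i \sqrt{4142}$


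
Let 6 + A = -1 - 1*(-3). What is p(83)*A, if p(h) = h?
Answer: -332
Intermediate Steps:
A = -4 (A = -6 + (-1 - 1*(-3)) = -6 + (-1 + 3) = -6 + 2 = -4)
p(83)*A = 83*(-4) = -332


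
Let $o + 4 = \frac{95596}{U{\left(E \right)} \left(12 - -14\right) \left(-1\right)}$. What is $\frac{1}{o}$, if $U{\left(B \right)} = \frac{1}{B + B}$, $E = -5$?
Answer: $\frac{13}{477928} \approx 2.7201 \cdot 10^{-5}$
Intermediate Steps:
$U{\left(B \right)} = \frac{1}{2 B}$
$o = \frac{477928}{13}$ ($o = -4 + \frac{95596}{\frac{1}{2 \left(-5\right)} \left(12 - -14\right) \left(-1\right)} = -4 + \frac{95596}{\frac{1}{2} \left(- \frac{1}{5}\right) \left(12 + 14\right) \left(-1\right)} = -4 + \frac{95596}{\left(- \frac{1}{10}\right) 26 \left(-1\right)} = -4 + \frac{95596}{\left(- \frac{13}{5}\right) \left(-1\right)} = -4 + \frac{95596}{\frac{13}{5}} = -4 + 95596 \cdot \frac{5}{13} = -4 + \frac{477980}{13} = \frac{477928}{13} \approx 36764.0$)
$\frac{1}{o} = \frac{1}{\frac{477928}{13}} = \frac{13}{477928}$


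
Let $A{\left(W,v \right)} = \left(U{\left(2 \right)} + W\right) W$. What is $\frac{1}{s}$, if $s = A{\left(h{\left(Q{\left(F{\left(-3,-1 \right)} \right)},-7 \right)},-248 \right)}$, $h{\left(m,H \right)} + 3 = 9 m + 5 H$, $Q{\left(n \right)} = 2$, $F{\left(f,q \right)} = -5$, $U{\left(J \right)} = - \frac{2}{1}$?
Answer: $\frac{1}{440} \approx 0.0022727$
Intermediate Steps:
$U{\left(J \right)} = -2$ ($U{\left(J \right)} = \left(-2\right) 1 = -2$)
$h{\left(m,H \right)} = -3 + 5 H + 9 m$ ($h{\left(m,H \right)} = -3 + \left(9 m + 5 H\right) = -3 + \left(5 H + 9 m\right) = -3 + 5 H + 9 m$)
$A{\left(W,v \right)} = W \left(-2 + W\right)$ ($A{\left(W,v \right)} = \left(-2 + W\right) W = W \left(-2 + W\right)$)
$s = 440$ ($s = \left(-3 + 5 \left(-7\right) + 9 \cdot 2\right) \left(-2 + \left(-3 + 5 \left(-7\right) + 9 \cdot 2\right)\right) = \left(-3 - 35 + 18\right) \left(-2 - 20\right) = - 20 \left(-2 - 20\right) = \left(-20\right) \left(-22\right) = 440$)
$\frac{1}{s} = \frac{1}{440}$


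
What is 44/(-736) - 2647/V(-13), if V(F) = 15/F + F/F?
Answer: 3165801/184 ≈ 17205.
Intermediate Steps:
V(F) = 1 + 15/F (V(F) = 15/F + 1 = 1 + 15/F)
44/(-736) - 2647/V(-13) = 44/(-736) - 2647*(-13/(15 - 13)) = 44*(-1/736) - 2647/((-1/13*2)) = -11/184 - 2647/(-2/13) = -11/184 - 2647*(-13/2) = -11/184 + 34411/2 = 3165801/184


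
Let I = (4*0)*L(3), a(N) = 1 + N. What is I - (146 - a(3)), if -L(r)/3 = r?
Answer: -142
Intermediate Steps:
L(r) = -3*r
I = 0 (I = (4*0)*(-3*3) = 0*(-9) = 0)
I - (146 - a(3)) = 0 - (146 - (1 + 3)) = 0 - (146 - 1*4) = 0 - (146 - 4) = 0 - 1*142 = 0 - 142 = -142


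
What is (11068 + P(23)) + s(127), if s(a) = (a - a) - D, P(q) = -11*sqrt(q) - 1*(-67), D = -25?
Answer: 11160 - 11*sqrt(23) ≈ 11107.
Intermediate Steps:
P(q) = 67 - 11*sqrt(q) (P(q) = -11*sqrt(q) + 67 = 67 - 11*sqrt(q))
s(a) = 25 (s(a) = (a - a) - 1*(-25) = 0 + 25 = 25)
(11068 + P(23)) + s(127) = (11068 + (67 - 11*sqrt(23))) + 25 = (11135 - 11*sqrt(23)) + 25 = 11160 - 11*sqrt(23)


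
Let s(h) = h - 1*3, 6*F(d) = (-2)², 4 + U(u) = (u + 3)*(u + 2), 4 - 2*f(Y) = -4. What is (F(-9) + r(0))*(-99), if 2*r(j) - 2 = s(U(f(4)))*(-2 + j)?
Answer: 3300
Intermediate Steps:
f(Y) = 4 (f(Y) = 2 - ½*(-4) = 2 + 2 = 4)
U(u) = -4 + (2 + u)*(3 + u) (U(u) = -4 + (u + 3)*(u + 2) = -4 + (3 + u)*(2 + u) = -4 + (2 + u)*(3 + u))
F(d) = ⅔ (F(d) = (⅙)*(-2)² = (⅙)*4 = ⅔)
s(h) = -3 + h (s(h) = h - 3 = -3 + h)
r(j) = -34 + 35*j/2 (r(j) = 1 + ((-3 + (2 + 4² + 5*4))*(-2 + j))/2 = 1 + ((-3 + (2 + 16 + 20))*(-2 + j))/2 = 1 + ((-3 + 38)*(-2 + j))/2 = 1 + (35*(-2 + j))/2 = 1 + (-70 + 35*j)/2 = 1 + (-35 + 35*j/2) = -34 + 35*j/2)
(F(-9) + r(0))*(-99) = (⅔ + (-34 + (35/2)*0))*(-99) = (⅔ + (-34 + 0))*(-99) = (⅔ - 34)*(-99) = -100/3*(-99) = 3300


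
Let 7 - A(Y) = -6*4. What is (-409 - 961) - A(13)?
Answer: -1401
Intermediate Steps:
A(Y) = 31 (A(Y) = 7 - (-6)*4 = 7 - 1*(-24) = 7 + 24 = 31)
(-409 - 961) - A(13) = (-409 - 961) - 1*31 = -1370 - 31 = -1401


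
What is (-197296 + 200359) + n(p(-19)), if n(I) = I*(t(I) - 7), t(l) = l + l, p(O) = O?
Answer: 3918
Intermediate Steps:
t(l) = 2*l
n(I) = I*(-7 + 2*I) (n(I) = I*(2*I - 7) = I*(-7 + 2*I))
(-197296 + 200359) + n(p(-19)) = (-197296 + 200359) - 19*(-7 + 2*(-19)) = 3063 - 19*(-7 - 38) = 3063 - 19*(-45) = 3063 + 855 = 3918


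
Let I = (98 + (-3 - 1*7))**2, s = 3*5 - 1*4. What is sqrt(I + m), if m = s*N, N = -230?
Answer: sqrt(5214) ≈ 72.208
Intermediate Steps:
s = 11 (s = 15 - 4 = 11)
I = 7744 (I = (98 + (-3 - 7))**2 = (98 - 10)**2 = 88**2 = 7744)
m = -2530 (m = 11*(-230) = -2530)
sqrt(I + m) = sqrt(7744 - 2530) = sqrt(5214)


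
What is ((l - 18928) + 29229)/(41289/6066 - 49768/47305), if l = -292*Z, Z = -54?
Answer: 2493518358990/550427819 ≈ 4530.1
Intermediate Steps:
l = 15768 (l = -292*(-54) = 15768)
((l - 18928) + 29229)/(41289/6066 - 49768/47305) = ((15768 - 18928) + 29229)/(41289/6066 - 49768/47305) = (-3160 + 29229)/(41289*(1/6066) - 49768*1/47305) = 26069/(13763/2022 - 49768/47305) = 26069/(550427819/95650710) = 26069*(95650710/550427819) = 2493518358990/550427819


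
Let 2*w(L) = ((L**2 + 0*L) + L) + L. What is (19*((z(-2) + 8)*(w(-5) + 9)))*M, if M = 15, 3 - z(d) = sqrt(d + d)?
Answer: 103455/2 - 9405*I ≈ 51728.0 - 9405.0*I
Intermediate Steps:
z(d) = 3 - sqrt(2)*sqrt(d) (z(d) = 3 - sqrt(d + d) = 3 - sqrt(2*d) = 3 - sqrt(2)*sqrt(d))
w(L) = L + L**2/2 (w(L) = (((L**2 + 0*L) + L) + L)/2 = (((L**2 + 0) + L) + L)/2 = ((L**2 + L) + L)/2 = ((L + L**2) + L)/2 = (L**2 + 2*L)/2 = L + L**2/2)
(19*((z(-2) + 8)*(w(-5) + 9)))*M = (19*(((3 - sqrt(2)*sqrt(-2)) + 8)*((1/2)*(-5)*(2 - 5) + 9)))*15 = (19*(((3 - sqrt(2)*I*sqrt(2)) + 8)*((1/2)*(-5)*(-3) + 9)))*15 = (19*(((3 - 2*I) + 8)*(15/2 + 9)))*15 = (19*((11 - 2*I)*(33/2)))*15 = (19*(363/2 - 33*I))*15 = (6897/2 - 627*I)*15 = 103455/2 - 9405*I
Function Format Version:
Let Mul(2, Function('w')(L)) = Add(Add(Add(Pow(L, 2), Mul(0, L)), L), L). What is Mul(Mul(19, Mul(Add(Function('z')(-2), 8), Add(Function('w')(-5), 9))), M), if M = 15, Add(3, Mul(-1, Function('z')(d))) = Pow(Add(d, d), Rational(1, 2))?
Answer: Add(Rational(103455, 2), Mul(-9405, I)) ≈ Add(51728., Mul(-9405.0, I))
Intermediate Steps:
Function('z')(d) = Add(3, Mul(-1, Pow(2, Rational(1, 2)), Pow(d, Rational(1, 2)))) (Function('z')(d) = Add(3, Mul(-1, Pow(Add(d, d), Rational(1, 2)))) = Add(3, Mul(-1, Pow(Mul(2, d), Rational(1, 2)))) = Add(3, Mul(-1, Mul(Pow(2, Rational(1, 2)), Pow(d, Rational(1, 2))))) = Add(3, Mul(-1, Pow(2, Rational(1, 2)), Pow(d, Rational(1, 2)))))
Function('w')(L) = Add(L, Mul(Rational(1, 2), Pow(L, 2))) (Function('w')(L) = Mul(Rational(1, 2), Add(Add(Add(Pow(L, 2), Mul(0, L)), L), L)) = Mul(Rational(1, 2), Add(Add(Add(Pow(L, 2), 0), L), L)) = Mul(Rational(1, 2), Add(Add(Pow(L, 2), L), L)) = Mul(Rational(1, 2), Add(Add(L, Pow(L, 2)), L)) = Mul(Rational(1, 2), Add(Pow(L, 2), Mul(2, L))) = Add(L, Mul(Rational(1, 2), Pow(L, 2))))
Mul(Mul(19, Mul(Add(Function('z')(-2), 8), Add(Function('w')(-5), 9))), M) = Mul(Mul(19, Mul(Add(Add(3, Mul(-1, Pow(2, Rational(1, 2)), Pow(-2, Rational(1, 2)))), 8), Add(Mul(Rational(1, 2), -5, Add(2, -5)), 9))), 15) = Mul(Mul(19, Mul(Add(Add(3, Mul(-1, Pow(2, Rational(1, 2)), Mul(I, Pow(2, Rational(1, 2))))), 8), Add(Mul(Rational(1, 2), -5, -3), 9))), 15) = Mul(Mul(19, Mul(Add(Add(3, Mul(-2, I)), 8), Add(Rational(15, 2), 9))), 15) = Mul(Mul(19, Mul(Add(11, Mul(-2, I)), Rational(33, 2))), 15) = Mul(Mul(19, Add(Rational(363, 2), Mul(-33, I))), 15) = Mul(Add(Rational(6897, 2), Mul(-627, I)), 15) = Add(Rational(103455, 2), Mul(-9405, I))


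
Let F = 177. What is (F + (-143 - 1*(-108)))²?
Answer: 20164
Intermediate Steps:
(F + (-143 - 1*(-108)))² = (177 + (-143 - 1*(-108)))² = (177 + (-143 + 108))² = (177 - 35)² = 142² = 20164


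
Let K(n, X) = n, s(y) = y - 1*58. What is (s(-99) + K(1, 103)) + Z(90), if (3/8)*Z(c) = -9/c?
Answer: -2344/15 ≈ -156.27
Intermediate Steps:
s(y) = -58 + y (s(y) = y - 58 = -58 + y)
Z(c) = -24/c (Z(c) = 8*(-9/c)/3 = -24/c)
(s(-99) + K(1, 103)) + Z(90) = ((-58 - 99) + 1) - 24/90 = (-157 + 1) - 24*1/90 = -156 - 4/15 = -2344/15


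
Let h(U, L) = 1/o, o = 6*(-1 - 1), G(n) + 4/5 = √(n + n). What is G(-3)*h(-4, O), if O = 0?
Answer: 1/15 - I*√6/12 ≈ 0.066667 - 0.20412*I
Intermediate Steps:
G(n) = -⅘ + √2*√n (G(n) = -⅘ + √(n + n) = -⅘ + √(2*n) = -⅘ + √2*√n)
o = -12 (o = 6*(-2) = -12)
h(U, L) = -1/12 (h(U, L) = 1/(-12) = -1/12)
G(-3)*h(-4, O) = (-⅘ + √2*√(-3))*(-1/12) = (-⅘ + √2*(I*√3))*(-1/12) = (-⅘ + I*√6)*(-1/12) = 1/15 - I*√6/12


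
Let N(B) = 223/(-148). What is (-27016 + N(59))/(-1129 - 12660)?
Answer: 3998591/2040772 ≈ 1.9594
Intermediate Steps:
N(B) = -223/148 (N(B) = 223*(-1/148) = -223/148)
(-27016 + N(59))/(-1129 - 12660) = (-27016 - 223/148)/(-1129 - 12660) = -3998591/148/(-13789) = -3998591/148*(-1/13789) = 3998591/2040772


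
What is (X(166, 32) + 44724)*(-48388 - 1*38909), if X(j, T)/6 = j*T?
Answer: -6686601012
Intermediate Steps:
X(j, T) = 6*T*j (X(j, T) = 6*(j*T) = 6*(T*j) = 6*T*j)
(X(166, 32) + 44724)*(-48388 - 1*38909) = (6*32*166 + 44724)*(-48388 - 1*38909) = (31872 + 44724)*(-48388 - 38909) = 76596*(-87297) = -6686601012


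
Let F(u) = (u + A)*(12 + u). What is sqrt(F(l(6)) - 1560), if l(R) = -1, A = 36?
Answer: 5*I*sqrt(47) ≈ 34.278*I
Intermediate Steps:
F(u) = (12 + u)*(36 + u) (F(u) = (u + 36)*(12 + u) = (36 + u)*(12 + u) = (12 + u)*(36 + u))
sqrt(F(l(6)) - 1560) = sqrt((432 + (-1)**2 + 48*(-1)) - 1560) = sqrt((432 + 1 - 48) - 1560) = sqrt(385 - 1560) = sqrt(-1175) = 5*I*sqrt(47)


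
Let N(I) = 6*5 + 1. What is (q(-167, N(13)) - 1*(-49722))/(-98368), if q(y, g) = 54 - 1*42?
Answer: -24867/49184 ≈ -0.50559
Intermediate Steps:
N(I) = 31 (N(I) = 30 + 1 = 31)
q(y, g) = 12 (q(y, g) = 54 - 42 = 12)
(q(-167, N(13)) - 1*(-49722))/(-98368) = (12 - 1*(-49722))/(-98368) = (12 + 49722)*(-1/98368) = 49734*(-1/98368) = -24867/49184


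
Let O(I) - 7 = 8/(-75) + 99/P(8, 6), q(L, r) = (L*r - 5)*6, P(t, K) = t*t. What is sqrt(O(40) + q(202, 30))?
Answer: sqrt(523273539)/120 ≈ 190.63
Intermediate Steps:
P(t, K) = t**2
q(L, r) = -30 + 6*L*r (q(L, r) = (-5 + L*r)*6 = -30 + 6*L*r)
O(I) = 40513/4800 (O(I) = 7 + (8/(-75) + 99/(8**2)) = 7 + (8*(-1/75) + 99/64) = 7 + (-8/75 + 99*(1/64)) = 7 + (-8/75 + 99/64) = 7 + 6913/4800 = 40513/4800)
sqrt(O(40) + q(202, 30)) = sqrt(40513/4800 + (-30 + 6*202*30)) = sqrt(40513/4800 + (-30 + 36360)) = sqrt(40513/4800 + 36330) = sqrt(174424513/4800) = sqrt(523273539)/120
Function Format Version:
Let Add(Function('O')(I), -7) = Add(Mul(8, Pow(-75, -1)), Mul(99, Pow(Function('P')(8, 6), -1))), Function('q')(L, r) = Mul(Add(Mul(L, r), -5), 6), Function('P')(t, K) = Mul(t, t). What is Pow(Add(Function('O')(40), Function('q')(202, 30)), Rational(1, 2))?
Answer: Mul(Rational(1, 120), Pow(523273539, Rational(1, 2))) ≈ 190.63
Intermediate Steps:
Function('P')(t, K) = Pow(t, 2)
Function('q')(L, r) = Add(-30, Mul(6, L, r)) (Function('q')(L, r) = Mul(Add(-5, Mul(L, r)), 6) = Add(-30, Mul(6, L, r)))
Function('O')(I) = Rational(40513, 4800) (Function('O')(I) = Add(7, Add(Mul(8, Pow(-75, -1)), Mul(99, Pow(Pow(8, 2), -1)))) = Add(7, Add(Mul(8, Rational(-1, 75)), Mul(99, Pow(64, -1)))) = Add(7, Add(Rational(-8, 75), Mul(99, Rational(1, 64)))) = Add(7, Add(Rational(-8, 75), Rational(99, 64))) = Add(7, Rational(6913, 4800)) = Rational(40513, 4800))
Pow(Add(Function('O')(40), Function('q')(202, 30)), Rational(1, 2)) = Pow(Add(Rational(40513, 4800), Add(-30, Mul(6, 202, 30))), Rational(1, 2)) = Pow(Add(Rational(40513, 4800), Add(-30, 36360)), Rational(1, 2)) = Pow(Add(Rational(40513, 4800), 36330), Rational(1, 2)) = Pow(Rational(174424513, 4800), Rational(1, 2)) = Mul(Rational(1, 120), Pow(523273539, Rational(1, 2)))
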